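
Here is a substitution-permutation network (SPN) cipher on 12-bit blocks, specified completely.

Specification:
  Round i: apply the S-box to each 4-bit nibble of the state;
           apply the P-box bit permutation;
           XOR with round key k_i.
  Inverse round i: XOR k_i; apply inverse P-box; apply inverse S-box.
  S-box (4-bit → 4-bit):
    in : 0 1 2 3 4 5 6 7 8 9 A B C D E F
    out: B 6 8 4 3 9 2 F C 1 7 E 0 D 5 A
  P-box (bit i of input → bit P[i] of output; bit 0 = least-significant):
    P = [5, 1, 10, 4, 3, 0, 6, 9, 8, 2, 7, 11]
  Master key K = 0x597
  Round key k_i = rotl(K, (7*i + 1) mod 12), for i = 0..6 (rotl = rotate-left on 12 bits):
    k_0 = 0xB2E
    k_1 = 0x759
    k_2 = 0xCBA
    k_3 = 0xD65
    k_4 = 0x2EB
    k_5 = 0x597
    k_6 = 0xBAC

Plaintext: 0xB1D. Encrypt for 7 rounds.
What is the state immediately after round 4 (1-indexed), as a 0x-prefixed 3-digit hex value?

0x17C

s_0 = plaintext = 0xB1D
s_1 = Round(s_0, k_0) = 0x7DB
s_2 = Round(s_1, k_1) = 0x887
s_3 = Round(s_2, k_2) = 0x248
s_4 = Round(s_3, k_3) = 0x17C
s_5 = Round(s_4, k_4) = 0x026
s_6 = Round(s_5, k_5) = 0xE91
s_7 = Round(s_6, k_6) = 0xE26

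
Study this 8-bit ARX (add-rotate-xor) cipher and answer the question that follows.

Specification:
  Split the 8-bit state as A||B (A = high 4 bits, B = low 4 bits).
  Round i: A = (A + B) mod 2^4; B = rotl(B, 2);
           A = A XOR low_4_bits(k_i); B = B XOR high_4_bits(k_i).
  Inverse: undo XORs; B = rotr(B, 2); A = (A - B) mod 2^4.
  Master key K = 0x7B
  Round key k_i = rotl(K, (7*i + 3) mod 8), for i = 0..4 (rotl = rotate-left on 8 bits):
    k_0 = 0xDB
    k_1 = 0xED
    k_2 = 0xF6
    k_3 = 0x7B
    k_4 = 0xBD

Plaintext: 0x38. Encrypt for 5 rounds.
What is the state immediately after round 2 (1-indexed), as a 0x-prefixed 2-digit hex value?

s_0 = plaintext = 0x38
s_1 = Round(s_0, k_0) = 0x0F
s_2 = Round(s_1, k_1) = 0x21
s_3 = Round(s_2, k_2) = 0x5B
s_4 = Round(s_3, k_3) = 0xB9
s_5 = Round(s_4, k_4) = 0x9D

0x21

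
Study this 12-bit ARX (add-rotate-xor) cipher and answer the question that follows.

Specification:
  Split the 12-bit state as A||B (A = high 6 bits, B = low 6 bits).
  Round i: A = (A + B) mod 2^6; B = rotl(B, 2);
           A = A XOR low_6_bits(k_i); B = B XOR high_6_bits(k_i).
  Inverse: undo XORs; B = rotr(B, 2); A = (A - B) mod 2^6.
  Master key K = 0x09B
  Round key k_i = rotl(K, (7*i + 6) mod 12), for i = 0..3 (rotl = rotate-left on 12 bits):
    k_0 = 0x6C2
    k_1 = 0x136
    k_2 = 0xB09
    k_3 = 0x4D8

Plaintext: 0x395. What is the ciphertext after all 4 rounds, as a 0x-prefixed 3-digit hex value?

0x8EE

s_0 = plaintext = 0x395
s_1 = Round(s_0, k_0) = 0x84E
s_2 = Round(s_1, k_1) = 0x67C
s_3 = Round(s_2, k_2) = 0x71F
s_4 = Round(s_3, k_3) = 0x8EE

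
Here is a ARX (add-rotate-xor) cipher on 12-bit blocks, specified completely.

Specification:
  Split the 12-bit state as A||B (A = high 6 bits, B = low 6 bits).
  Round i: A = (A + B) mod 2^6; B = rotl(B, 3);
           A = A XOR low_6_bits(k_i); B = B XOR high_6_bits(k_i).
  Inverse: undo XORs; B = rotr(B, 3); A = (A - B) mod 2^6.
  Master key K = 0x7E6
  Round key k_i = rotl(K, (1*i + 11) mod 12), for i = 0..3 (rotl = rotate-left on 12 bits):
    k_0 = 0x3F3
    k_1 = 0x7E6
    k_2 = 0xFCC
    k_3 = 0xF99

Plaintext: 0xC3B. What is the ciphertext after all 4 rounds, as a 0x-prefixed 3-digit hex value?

s_0 = plaintext = 0xC3B
s_1 = Round(s_0, k_0) = 0x610
s_2 = Round(s_1, k_1) = 0x39D
s_3 = Round(s_2, k_2) = 0x9D4
s_4 = Round(s_3, k_3) = 0x89C

0x89C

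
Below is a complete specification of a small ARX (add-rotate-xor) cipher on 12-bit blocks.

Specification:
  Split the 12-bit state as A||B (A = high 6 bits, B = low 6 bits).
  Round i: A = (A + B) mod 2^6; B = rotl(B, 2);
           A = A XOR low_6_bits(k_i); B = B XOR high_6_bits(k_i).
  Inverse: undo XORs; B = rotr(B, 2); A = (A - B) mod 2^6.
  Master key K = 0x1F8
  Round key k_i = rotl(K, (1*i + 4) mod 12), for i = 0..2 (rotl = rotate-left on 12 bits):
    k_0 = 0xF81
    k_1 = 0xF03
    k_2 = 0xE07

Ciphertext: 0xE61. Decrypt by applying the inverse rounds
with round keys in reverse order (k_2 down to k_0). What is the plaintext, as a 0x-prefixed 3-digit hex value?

s_0 = ciphertext = 0xE61
s_1 = InvRound(s_0, k_2) = 0xA16
s_2 = InvRound(s_1, k_1) = 0x06A
s_3 = InvRound(s_2, k_0) = 0xEC5

0xEC5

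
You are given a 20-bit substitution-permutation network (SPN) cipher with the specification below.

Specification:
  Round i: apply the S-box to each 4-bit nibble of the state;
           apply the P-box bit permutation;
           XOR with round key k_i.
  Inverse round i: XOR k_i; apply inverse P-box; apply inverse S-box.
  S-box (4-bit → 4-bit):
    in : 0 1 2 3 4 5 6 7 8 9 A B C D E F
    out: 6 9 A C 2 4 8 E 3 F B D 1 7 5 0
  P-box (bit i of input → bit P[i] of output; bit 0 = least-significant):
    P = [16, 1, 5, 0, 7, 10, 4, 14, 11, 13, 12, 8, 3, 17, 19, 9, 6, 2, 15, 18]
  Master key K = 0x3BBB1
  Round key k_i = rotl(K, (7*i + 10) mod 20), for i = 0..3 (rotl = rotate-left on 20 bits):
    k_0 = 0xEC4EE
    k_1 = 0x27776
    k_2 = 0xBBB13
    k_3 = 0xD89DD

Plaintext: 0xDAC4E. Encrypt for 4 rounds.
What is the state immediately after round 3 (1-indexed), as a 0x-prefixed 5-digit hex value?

0x0528E

s_0 = plaintext = 0xDAC4E
s_1 = Round(s_0, k_0) = 0xD4A82
s_2 = Round(s_1, k_1) = 0x0DAB1
s_3 = Round(s_2, k_2) = 0x0528E
s_4 = Round(s_3, k_3) = 0x42C79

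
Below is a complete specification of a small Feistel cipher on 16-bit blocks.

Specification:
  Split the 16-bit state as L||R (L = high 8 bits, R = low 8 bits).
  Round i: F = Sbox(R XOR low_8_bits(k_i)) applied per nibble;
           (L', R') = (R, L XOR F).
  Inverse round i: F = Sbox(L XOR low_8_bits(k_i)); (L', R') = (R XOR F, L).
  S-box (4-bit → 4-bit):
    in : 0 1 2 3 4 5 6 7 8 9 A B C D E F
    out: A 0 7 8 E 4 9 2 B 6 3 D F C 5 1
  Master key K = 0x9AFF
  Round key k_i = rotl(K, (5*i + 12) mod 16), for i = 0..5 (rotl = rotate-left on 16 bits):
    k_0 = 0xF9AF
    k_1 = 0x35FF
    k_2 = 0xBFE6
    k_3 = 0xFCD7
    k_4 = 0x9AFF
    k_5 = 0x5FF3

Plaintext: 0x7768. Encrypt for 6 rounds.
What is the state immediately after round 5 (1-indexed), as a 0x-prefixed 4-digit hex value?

0xDEC9

s_0 = plaintext = 0x7768
s_1 = Round(s_0, k_0) = 0x6885
s_2 = Round(s_1, k_1) = 0x854B
s_3 = Round(s_2, k_2) = 0x4BB9
s_4 = Round(s_3, k_3) = 0xB9DE
s_5 = Round(s_4, k_4) = 0xDEC9
s_6 = Round(s_5, k_5) = 0xC95D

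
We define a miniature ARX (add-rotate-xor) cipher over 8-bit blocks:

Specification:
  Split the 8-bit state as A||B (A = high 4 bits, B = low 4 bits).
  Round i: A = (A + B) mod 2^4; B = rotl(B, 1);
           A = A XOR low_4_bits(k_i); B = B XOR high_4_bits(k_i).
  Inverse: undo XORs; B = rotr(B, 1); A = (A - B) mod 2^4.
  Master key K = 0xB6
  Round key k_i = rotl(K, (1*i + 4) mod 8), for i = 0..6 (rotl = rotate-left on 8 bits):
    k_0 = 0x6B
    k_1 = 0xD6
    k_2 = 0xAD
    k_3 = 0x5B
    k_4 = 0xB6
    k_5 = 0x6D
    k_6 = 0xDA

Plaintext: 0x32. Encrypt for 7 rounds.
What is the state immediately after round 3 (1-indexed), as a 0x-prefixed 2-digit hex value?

s_0 = plaintext = 0x32
s_1 = Round(s_0, k_0) = 0xE2
s_2 = Round(s_1, k_1) = 0x69
s_3 = Round(s_2, k_2) = 0x29
s_4 = Round(s_3, k_3) = 0x06
s_5 = Round(s_4, k_4) = 0x07
s_6 = Round(s_5, k_5) = 0xA8
s_7 = Round(s_6, k_6) = 0x8C

0x29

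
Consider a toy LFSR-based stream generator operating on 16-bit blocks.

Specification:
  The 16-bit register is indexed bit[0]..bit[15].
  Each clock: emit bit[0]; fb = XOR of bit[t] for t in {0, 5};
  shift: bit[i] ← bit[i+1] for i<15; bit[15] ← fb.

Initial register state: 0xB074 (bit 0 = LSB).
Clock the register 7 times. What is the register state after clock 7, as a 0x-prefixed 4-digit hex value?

0xEF60

reg_0 = 0xB074
clock 1: out=0, reg = 0xD83A
clock 2: out=0, reg = 0xEC1D
clock 3: out=1, reg = 0xF60E
clock 4: out=0, reg = 0x7B07
clock 5: out=1, reg = 0xBD83
clock 6: out=1, reg = 0xDEC1
clock 7: out=1, reg = 0xEF60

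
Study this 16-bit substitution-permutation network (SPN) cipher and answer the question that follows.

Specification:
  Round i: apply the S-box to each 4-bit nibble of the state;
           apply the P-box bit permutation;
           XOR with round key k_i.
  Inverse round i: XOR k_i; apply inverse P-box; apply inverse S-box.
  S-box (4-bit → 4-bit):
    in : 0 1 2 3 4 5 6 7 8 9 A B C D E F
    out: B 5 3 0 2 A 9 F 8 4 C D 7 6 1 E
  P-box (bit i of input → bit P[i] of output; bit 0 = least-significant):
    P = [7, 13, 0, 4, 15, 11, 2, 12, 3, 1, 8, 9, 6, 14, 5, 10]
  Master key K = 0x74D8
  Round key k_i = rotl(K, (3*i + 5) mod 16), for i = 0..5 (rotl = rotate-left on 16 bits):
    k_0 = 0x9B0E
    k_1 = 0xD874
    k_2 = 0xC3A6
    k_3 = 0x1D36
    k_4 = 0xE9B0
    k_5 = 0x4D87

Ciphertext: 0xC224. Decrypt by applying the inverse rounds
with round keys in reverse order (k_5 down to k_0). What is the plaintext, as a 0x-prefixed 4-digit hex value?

s_0 = ciphertext = 0xC224
s_1 = InvRound(s_0, k_5) = 0xAF21
s_2 = InvRound(s_1, k_4) = 0x583B
s_3 = InvRound(s_2, k_3) = 0x5199
s_4 = InvRound(s_3, k_2) = 0x90BA
s_5 = InvRound(s_4, k_1) = 0x22DE
s_6 = InvRound(s_5, k_0) = 0xE900

0xE900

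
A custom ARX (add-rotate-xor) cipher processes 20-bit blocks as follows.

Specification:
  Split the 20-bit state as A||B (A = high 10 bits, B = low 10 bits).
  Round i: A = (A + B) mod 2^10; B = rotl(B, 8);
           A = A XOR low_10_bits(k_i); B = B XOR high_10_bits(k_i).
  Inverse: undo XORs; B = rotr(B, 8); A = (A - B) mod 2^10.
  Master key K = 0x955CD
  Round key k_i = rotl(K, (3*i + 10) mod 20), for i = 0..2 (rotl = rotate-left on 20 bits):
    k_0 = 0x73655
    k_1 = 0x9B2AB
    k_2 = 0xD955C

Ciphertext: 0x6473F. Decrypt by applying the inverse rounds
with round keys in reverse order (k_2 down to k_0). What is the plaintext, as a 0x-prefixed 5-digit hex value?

s_0 = ciphertext = 0x6473F
s_1 = InvRound(s_0, k_2) = 0xD9568
s_2 = InvRound(s_1, k_1) = 0x6EC13
s_3 = InvRound(s_2, k_0) = 0x1D779

0x1D779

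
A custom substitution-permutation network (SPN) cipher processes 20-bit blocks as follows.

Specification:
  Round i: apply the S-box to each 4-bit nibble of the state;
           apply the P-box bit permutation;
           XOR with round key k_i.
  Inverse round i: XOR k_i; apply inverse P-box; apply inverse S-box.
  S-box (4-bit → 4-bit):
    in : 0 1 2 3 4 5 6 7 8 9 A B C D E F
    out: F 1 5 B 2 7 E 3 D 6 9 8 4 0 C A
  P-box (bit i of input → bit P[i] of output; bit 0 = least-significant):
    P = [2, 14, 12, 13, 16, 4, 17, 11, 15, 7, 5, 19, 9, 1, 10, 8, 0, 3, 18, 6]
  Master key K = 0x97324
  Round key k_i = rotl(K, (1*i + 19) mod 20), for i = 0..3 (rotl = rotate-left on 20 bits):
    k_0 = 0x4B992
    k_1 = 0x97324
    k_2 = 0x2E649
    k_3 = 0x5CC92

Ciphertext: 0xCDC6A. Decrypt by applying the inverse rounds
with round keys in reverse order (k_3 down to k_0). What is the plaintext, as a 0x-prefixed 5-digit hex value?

s_0 = ciphertext = 0xCDC6A
s_1 = InvRound(s_0, k_3) = 0xFD67C
s_2 = InvRound(s_1, k_2) = 0x2DE78
s_3 = InvRound(s_2, k_1) = 0xFEA0A
s_4 = InvRound(s_3, k_0) = 0x4AF59

0x4AF59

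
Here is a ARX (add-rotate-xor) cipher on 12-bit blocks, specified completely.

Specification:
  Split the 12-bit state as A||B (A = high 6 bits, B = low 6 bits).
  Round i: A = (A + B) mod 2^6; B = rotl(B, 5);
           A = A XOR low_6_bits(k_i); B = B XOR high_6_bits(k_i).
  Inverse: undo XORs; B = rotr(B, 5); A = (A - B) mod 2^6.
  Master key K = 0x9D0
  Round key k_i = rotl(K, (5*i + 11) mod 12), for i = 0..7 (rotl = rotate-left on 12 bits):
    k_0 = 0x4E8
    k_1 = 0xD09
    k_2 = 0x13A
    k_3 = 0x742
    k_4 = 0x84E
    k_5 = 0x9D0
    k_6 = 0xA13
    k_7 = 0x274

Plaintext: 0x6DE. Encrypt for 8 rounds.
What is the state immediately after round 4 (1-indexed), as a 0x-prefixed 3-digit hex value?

s_0 = plaintext = 0x6DE
s_1 = Round(s_0, k_0) = 0x45C
s_2 = Round(s_1, k_1) = 0x93A
s_3 = Round(s_2, k_2) = 0x919
s_4 = Round(s_3, k_3) = 0xFF1
s_5 = Round(s_4, k_4) = 0xF99
s_6 = Round(s_5, k_5) = 0x1CB
s_7 = Round(s_6, k_6) = 0x04D
s_8 = Round(s_7, k_7) = 0xEAF

0xFF1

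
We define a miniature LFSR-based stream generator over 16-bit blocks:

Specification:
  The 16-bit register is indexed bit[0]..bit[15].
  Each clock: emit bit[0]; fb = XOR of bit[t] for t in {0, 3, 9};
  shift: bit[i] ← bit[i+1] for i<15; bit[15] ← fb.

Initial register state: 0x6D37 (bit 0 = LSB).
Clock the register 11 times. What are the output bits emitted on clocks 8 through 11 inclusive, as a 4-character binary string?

0101

reg_0 = 0x6D37
clock 1: out=1, reg = 0xB69B
clock 2: out=1, reg = 0xDB4D
clock 3: out=1, reg = 0xEDA6
clock 4: out=0, reg = 0x76D3
clock 5: out=1, reg = 0x3B69
clock 6: out=1, reg = 0x9DB4
clock 7: out=0, reg = 0x4EDA
clock 8: out=0, reg = 0x276D
clock 9: out=1, reg = 0x93B6
clock 10: out=0, reg = 0xC9DB
clock 11: out=1, reg = 0x64ED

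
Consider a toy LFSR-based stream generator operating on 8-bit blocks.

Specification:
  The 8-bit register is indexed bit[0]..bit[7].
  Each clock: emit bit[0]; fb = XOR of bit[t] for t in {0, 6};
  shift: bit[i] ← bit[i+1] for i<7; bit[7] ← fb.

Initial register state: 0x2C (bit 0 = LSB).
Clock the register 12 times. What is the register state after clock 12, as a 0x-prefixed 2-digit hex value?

0x95

reg_0 = 0x2C
clock 1: out=0, reg = 0x16
clock 2: out=0, reg = 0x0B
clock 3: out=1, reg = 0x85
clock 4: out=1, reg = 0xC2
clock 5: out=0, reg = 0xE1
clock 6: out=1, reg = 0x70
clock 7: out=0, reg = 0xB8
clock 8: out=0, reg = 0x5C
clock 9: out=0, reg = 0xAE
clock 10: out=0, reg = 0x57
clock 11: out=1, reg = 0x2B
clock 12: out=1, reg = 0x95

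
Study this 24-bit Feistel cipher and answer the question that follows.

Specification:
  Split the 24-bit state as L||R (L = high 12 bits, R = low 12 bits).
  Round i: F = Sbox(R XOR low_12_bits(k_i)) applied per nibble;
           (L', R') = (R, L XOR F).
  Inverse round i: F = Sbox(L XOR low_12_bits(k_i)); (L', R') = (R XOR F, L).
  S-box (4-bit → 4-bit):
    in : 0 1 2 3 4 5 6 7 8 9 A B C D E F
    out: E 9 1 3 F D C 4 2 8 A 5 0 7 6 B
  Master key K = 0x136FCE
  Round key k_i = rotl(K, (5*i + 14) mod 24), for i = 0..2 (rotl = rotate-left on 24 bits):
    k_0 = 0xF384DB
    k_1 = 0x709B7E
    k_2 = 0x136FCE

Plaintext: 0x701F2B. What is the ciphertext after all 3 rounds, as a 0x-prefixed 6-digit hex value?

0x7220DF

s_0 = plaintext = 0x701F2B
s_1 = Round(s_0, k_0) = 0xF2B2BF
s_2 = Round(s_1, k_1) = 0x2BF722
s_3 = Round(s_2, k_2) = 0x7220DF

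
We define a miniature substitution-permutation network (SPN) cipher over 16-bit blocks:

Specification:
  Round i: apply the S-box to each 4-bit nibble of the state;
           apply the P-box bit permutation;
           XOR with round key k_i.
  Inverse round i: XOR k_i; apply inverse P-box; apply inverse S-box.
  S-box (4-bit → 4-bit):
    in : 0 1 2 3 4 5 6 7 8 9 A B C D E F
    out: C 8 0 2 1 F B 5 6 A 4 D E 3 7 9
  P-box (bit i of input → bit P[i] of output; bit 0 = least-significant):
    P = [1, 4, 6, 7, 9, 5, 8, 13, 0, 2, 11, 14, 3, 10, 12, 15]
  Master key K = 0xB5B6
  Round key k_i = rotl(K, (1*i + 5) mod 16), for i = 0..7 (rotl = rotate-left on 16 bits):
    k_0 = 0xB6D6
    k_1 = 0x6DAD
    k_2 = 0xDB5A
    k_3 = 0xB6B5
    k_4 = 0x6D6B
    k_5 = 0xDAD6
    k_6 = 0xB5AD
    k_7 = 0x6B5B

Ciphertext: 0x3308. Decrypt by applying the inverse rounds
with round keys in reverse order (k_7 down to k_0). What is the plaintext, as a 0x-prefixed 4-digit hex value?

s_0 = ciphertext = 0x3308
s_1 = InvRound(s_0, k_7) = 0xAB2E
s_2 = InvRound(s_1, k_6) = 0x874F
s_3 = InvRound(s_2, k_5) = 0xEBA9
s_4 = InvRound(s_3, k_4) = 0x924B
s_5 = InvRound(s_4, k_3) = 0xD395
s_6 = InvRound(s_5, k_2) = 0x4E2B
s_7 = InvRound(s_6, k_1) = 0x23BF
s_8 = InvRound(s_7, k_0) = 0x548A

0x548A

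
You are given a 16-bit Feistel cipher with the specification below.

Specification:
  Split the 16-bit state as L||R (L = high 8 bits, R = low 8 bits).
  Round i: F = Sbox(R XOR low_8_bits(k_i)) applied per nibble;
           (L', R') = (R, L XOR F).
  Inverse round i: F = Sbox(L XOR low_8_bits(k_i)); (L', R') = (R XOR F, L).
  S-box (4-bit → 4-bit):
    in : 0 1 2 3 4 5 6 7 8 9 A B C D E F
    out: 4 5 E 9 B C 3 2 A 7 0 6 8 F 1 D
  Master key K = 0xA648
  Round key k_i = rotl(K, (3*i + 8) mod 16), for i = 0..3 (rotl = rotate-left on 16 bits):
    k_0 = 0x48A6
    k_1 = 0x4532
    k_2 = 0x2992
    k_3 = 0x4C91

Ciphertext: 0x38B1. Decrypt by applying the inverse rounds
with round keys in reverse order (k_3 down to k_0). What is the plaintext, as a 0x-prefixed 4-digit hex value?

s_0 = ciphertext = 0x38B1
s_1 = InvRound(s_0, k_3) = 0xB638
s_2 = InvRound(s_1, k_2) = 0xD3B6
s_3 = InvRound(s_2, k_1) = 0xA3D3
s_4 = InvRound(s_3, k_0) = 0x9FA3

0x9FA3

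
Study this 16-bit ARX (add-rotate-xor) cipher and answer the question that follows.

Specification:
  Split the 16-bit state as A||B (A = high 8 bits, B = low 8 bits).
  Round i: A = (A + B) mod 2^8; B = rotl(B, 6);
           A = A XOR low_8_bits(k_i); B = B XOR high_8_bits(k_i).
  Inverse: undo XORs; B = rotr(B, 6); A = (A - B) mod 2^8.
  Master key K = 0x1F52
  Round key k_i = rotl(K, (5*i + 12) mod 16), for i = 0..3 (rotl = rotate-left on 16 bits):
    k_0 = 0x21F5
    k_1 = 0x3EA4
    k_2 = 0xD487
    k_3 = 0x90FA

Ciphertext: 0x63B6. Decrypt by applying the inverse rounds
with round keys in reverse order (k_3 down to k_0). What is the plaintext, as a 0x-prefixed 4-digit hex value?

s_0 = ciphertext = 0x63B6
s_1 = InvRound(s_0, k_3) = 0x0198
s_2 = InvRound(s_1, k_2) = 0x5531
s_3 = InvRound(s_2, k_1) = 0xB53C
s_4 = InvRound(s_3, k_0) = 0xCC74

0xCC74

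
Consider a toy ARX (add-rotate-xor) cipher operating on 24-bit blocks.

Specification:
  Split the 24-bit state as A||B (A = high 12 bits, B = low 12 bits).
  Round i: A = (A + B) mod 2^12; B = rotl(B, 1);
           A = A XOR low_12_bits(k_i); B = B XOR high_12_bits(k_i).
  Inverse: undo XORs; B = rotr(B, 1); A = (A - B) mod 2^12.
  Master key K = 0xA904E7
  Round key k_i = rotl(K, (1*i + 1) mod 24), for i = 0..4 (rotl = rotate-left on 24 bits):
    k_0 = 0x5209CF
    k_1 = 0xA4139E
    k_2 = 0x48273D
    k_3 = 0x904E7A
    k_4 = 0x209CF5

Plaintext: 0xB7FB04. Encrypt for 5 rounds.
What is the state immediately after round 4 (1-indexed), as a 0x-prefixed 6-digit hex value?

s_0 = plaintext = 0xB7FB04
s_1 = Round(s_0, k_0) = 0xF4C329
s_2 = Round(s_1, k_1) = 0x1EBC13
s_3 = Round(s_2, k_2) = 0xAC3CA5
s_4 = Round(s_3, k_3) = 0x91204F
s_5 = Round(s_4, k_4) = 0x594297

0x91204F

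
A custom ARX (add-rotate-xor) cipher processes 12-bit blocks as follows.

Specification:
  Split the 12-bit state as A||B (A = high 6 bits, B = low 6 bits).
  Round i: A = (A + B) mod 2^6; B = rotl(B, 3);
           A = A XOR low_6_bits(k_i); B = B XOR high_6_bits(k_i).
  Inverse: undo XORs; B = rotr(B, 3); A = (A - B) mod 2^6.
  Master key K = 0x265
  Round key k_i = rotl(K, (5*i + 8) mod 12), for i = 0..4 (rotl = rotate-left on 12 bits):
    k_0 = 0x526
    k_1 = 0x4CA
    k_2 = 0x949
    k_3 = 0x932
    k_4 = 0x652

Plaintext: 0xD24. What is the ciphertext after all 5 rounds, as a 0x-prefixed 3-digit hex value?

0xE32

s_0 = plaintext = 0xD24
s_1 = Round(s_0, k_0) = 0xFB0
s_2 = Round(s_1, k_1) = 0x915
s_3 = Round(s_2, k_2) = 0xC0F
s_4 = Round(s_3, k_3) = 0x35D
s_5 = Round(s_4, k_4) = 0xE32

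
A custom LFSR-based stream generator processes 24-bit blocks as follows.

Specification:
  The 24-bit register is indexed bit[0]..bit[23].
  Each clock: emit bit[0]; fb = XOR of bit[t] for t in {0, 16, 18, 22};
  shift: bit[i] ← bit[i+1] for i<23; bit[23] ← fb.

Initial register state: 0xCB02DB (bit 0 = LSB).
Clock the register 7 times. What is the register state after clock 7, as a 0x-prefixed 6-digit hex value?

0x6B9605

reg_0 = 0xCB02DB
clock 1: out=1, reg = 0xE5816D
clock 2: out=1, reg = 0x72C0B6
clock 3: out=0, reg = 0xB9605B
clock 4: out=1, reg = 0x5CB02D
clock 5: out=1, reg = 0xAE5816
clock 6: out=0, reg = 0xD72C0B
clock 7: out=1, reg = 0x6B9605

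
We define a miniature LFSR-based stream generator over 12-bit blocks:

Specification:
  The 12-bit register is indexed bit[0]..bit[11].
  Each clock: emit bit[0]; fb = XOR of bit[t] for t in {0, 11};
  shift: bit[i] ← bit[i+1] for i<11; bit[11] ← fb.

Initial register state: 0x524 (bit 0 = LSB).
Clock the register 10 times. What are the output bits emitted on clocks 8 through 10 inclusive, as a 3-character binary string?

reg_0 = 0x524
clock 1: out=0, reg = 0x292
clock 2: out=0, reg = 0x149
clock 3: out=1, reg = 0x8A4
clock 4: out=0, reg = 0xC52
clock 5: out=0, reg = 0xE29
clock 6: out=1, reg = 0x714
clock 7: out=0, reg = 0x38A
clock 8: out=0, reg = 0x1C5
clock 9: out=1, reg = 0x8E2
clock 10: out=0, reg = 0xC71

010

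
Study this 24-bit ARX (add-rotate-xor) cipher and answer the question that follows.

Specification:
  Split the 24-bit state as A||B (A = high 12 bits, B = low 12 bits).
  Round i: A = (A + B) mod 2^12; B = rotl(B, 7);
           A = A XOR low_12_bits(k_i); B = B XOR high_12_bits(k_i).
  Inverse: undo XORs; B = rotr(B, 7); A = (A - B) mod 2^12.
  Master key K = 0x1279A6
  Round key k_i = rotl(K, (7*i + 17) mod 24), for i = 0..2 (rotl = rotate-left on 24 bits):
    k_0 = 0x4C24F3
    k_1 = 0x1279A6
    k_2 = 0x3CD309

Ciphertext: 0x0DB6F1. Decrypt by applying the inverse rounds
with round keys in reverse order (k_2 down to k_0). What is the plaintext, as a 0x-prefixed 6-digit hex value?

s_0 = ciphertext = 0x0DB6F1
s_1 = InvRound(s_0, k_2) = 0xC4878A
s_2 = InvRound(s_1, k_1) = 0x0415AD
s_3 = InvRound(s_2, k_0) = 0x6D0DE2

0x6D0DE2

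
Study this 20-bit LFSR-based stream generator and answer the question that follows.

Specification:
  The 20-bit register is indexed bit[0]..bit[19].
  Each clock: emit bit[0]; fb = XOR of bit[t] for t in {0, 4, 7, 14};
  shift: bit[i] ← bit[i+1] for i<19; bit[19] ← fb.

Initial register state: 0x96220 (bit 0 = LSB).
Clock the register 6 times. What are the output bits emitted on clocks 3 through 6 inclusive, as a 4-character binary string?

0001

reg_0 = 0x96220
clock 1: out=0, reg = 0xCB110
clock 2: out=0, reg = 0xE5888
clock 3: out=0, reg = 0x72C44
clock 4: out=0, reg = 0x39622
clock 5: out=0, reg = 0x1CB11
clock 6: out=1, reg = 0x8E588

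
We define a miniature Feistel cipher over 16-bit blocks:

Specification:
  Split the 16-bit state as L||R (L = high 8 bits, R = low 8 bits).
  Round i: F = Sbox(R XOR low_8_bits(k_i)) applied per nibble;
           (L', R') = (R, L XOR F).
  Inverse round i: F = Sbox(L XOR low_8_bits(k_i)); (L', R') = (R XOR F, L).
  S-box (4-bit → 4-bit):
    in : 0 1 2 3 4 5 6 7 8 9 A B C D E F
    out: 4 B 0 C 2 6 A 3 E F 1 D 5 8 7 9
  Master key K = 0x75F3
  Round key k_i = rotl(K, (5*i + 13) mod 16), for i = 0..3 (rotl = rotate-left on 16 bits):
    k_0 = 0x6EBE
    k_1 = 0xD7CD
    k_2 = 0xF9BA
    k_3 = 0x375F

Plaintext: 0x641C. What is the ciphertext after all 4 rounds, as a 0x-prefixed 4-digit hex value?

0x4B71

s_0 = plaintext = 0x641C
s_1 = Round(s_0, k_0) = 0x1C74
s_2 = Round(s_1, k_1) = 0x74C3
s_3 = Round(s_2, k_2) = 0xC34B
s_4 = Round(s_3, k_3) = 0x4B71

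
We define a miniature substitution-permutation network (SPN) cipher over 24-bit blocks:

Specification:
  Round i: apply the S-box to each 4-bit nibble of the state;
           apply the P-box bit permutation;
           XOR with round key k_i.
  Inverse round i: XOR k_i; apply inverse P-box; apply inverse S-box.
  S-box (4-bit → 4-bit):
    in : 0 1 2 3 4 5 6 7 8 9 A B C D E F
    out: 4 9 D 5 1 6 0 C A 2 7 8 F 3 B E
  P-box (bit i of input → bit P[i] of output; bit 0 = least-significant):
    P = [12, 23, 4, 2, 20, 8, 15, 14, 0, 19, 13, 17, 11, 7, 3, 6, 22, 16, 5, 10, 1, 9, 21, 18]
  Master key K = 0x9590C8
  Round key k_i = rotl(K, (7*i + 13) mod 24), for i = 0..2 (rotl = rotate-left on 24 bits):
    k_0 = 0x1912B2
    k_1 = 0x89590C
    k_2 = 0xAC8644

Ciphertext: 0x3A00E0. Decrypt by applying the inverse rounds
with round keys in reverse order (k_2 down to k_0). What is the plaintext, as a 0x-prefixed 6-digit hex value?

s_0 = ciphertext = 0x3A00E0
s_1 = InvRound(s_0, k_2) = 0x879B38
s_2 = InvRound(s_1, k_1) = 0x806877
s_3 = InvRound(s_2, k_0) = 0x99EA1E

0x99EA1E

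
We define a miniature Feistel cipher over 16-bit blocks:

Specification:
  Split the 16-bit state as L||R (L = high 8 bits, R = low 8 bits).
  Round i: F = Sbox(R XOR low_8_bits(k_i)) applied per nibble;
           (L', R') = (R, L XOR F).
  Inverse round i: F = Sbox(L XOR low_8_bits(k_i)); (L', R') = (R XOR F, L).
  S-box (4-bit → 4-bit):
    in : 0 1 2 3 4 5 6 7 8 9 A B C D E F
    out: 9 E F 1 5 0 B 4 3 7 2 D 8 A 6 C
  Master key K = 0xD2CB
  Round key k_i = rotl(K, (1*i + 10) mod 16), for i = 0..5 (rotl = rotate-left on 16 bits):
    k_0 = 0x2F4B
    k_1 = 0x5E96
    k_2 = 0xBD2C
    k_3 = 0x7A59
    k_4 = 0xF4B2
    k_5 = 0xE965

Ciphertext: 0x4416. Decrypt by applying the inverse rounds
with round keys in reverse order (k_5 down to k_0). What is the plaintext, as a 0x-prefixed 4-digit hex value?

s_0 = ciphertext = 0x4416
s_1 = InvRound(s_0, k_5) = 0xE844
s_2 = InvRound(s_1, k_4) = 0x46E8
s_3 = InvRound(s_2, k_3) = 0x0446
s_4 = InvRound(s_3, k_2) = 0xB504
s_5 = InvRound(s_4, k_1) = 0xF5B5
s_6 = InvRound(s_5, k_0) = 0x63F5

0x63F5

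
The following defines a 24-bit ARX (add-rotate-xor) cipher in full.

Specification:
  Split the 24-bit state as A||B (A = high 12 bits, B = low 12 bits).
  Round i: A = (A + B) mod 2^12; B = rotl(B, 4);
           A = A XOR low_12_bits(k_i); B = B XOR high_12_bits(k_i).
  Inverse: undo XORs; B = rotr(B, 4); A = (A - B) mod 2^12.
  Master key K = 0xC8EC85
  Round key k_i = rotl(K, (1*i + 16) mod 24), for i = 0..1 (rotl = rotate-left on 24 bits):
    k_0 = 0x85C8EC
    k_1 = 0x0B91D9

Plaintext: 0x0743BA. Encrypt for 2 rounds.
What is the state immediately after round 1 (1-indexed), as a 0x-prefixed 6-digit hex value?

s_0 = plaintext = 0x0743BA
s_1 = Round(s_0, k_0) = 0xCC23FF
s_2 = Round(s_1, k_1) = 0x118F4A

0xCC23FF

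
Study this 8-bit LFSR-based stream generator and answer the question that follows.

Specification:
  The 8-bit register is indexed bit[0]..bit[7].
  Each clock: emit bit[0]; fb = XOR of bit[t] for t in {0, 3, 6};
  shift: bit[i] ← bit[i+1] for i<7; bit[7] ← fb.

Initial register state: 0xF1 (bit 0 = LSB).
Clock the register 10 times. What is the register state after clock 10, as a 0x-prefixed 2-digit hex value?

0xC7

reg_0 = 0xF1
clock 1: out=1, reg = 0x78
clock 2: out=0, reg = 0x3C
clock 3: out=0, reg = 0x9E
clock 4: out=0, reg = 0xCF
clock 5: out=1, reg = 0xE7
clock 6: out=1, reg = 0x73
clock 7: out=1, reg = 0x39
clock 8: out=1, reg = 0x1C
clock 9: out=0, reg = 0x8E
clock 10: out=0, reg = 0xC7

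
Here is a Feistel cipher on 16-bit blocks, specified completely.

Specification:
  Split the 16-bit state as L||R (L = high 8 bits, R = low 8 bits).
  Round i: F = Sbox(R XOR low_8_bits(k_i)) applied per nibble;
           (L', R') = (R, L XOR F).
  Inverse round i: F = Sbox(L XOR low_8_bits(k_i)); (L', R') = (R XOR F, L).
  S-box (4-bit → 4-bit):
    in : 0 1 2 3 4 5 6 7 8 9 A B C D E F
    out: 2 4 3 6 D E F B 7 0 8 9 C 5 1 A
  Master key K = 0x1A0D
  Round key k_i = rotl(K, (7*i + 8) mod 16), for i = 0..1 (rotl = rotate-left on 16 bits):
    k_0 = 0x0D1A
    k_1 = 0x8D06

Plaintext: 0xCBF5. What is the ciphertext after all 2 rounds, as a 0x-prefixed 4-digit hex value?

s_0 = plaintext = 0xCBF5
s_1 = Round(s_0, k_0) = 0xF5D1
s_2 = Round(s_1, k_1) = 0xD1AE

0xD1AE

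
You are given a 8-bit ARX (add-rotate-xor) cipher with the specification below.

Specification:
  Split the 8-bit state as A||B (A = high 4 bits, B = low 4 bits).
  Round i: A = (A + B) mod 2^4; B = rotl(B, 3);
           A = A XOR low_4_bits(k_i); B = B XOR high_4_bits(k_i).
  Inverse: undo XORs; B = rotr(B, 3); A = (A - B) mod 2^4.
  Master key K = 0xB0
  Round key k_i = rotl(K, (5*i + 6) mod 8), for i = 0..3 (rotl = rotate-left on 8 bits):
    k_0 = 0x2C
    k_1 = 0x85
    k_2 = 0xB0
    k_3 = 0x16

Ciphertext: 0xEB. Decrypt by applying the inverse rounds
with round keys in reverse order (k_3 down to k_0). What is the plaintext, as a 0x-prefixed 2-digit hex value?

0x41

s_0 = ciphertext = 0xEB
s_1 = InvRound(s_0, k_3) = 0x35
s_2 = InvRound(s_1, k_2) = 0x6D
s_3 = InvRound(s_2, k_1) = 0x9A
s_4 = InvRound(s_3, k_0) = 0x41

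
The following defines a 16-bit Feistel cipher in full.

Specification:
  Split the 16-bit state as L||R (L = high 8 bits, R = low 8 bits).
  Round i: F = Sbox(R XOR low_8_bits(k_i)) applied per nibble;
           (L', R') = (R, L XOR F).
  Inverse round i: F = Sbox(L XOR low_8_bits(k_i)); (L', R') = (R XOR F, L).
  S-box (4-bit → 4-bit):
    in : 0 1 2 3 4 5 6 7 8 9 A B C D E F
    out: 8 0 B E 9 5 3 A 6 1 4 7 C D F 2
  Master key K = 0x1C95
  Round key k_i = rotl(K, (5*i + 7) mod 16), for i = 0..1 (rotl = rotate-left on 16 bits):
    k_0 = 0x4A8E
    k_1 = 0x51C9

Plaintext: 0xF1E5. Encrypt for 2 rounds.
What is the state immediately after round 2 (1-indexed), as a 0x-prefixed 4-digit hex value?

0xC667

s_0 = plaintext = 0xF1E5
s_1 = Round(s_0, k_0) = 0xE5C6
s_2 = Round(s_1, k_1) = 0xC667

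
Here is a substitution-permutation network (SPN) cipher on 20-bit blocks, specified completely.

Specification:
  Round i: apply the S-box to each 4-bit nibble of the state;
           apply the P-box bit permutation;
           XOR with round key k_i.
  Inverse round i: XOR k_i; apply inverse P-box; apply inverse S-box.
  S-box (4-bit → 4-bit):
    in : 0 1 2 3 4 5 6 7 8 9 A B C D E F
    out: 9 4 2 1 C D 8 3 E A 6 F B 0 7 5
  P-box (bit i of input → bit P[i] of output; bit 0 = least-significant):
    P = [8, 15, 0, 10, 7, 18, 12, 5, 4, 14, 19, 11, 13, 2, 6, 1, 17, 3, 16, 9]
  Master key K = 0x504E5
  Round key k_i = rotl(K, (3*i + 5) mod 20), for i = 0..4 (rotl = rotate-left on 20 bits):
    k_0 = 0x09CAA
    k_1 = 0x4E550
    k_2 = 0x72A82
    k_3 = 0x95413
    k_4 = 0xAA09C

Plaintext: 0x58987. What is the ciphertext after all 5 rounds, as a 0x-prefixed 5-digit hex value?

s_0 = plaintext = 0x58987
s_1 = Round(s_0, k_0) = 0x747CC
s_2 = Round(s_1, k_1) = 0x220AA
s_3 = Round(s_2, k_2) = 0x3B29F
s_4 = Round(s_3, k_3) = 0xF3574
s_5 = Round(s_4, k_4) = 0x58C0D

0x58C0D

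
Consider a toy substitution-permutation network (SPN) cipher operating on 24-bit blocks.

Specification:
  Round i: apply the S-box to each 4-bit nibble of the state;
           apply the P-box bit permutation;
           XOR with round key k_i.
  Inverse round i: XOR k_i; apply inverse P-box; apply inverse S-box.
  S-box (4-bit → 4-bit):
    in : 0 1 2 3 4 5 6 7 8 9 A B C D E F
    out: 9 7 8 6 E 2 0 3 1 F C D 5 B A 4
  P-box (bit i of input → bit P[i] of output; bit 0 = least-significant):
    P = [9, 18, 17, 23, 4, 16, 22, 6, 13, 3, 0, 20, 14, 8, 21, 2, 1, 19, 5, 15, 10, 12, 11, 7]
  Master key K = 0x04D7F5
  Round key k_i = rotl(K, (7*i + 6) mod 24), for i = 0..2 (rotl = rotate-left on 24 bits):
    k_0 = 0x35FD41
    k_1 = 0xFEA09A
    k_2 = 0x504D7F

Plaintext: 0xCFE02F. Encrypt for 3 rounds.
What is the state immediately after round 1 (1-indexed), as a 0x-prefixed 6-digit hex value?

s_0 = plaintext = 0xCFE02F
s_1 = Round(s_0, k_0) = 0x27D025
s_2 = Round(s_1, k_1) = 0xE2C15C
s_3 = Round(s_2, k_2) = 0x73BFF6

0x27D025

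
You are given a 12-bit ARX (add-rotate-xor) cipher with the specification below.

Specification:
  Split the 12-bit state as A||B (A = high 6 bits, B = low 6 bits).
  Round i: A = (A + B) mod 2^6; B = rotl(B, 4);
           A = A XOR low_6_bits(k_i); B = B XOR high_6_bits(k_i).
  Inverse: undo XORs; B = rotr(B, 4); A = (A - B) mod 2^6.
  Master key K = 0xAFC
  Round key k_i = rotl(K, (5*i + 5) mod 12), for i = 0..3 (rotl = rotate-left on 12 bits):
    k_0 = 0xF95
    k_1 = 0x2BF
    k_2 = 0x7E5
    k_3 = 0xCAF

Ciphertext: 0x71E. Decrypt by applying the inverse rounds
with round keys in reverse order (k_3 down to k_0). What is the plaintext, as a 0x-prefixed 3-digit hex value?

0x5F4

s_0 = ciphertext = 0x71E
s_1 = InvRound(s_0, k_3) = 0x072
s_2 = InvRound(s_1, k_2) = 0xBB6
s_3 = InvRound(s_2, k_1) = 0x7B3
s_4 = InvRound(s_3, k_0) = 0x5F4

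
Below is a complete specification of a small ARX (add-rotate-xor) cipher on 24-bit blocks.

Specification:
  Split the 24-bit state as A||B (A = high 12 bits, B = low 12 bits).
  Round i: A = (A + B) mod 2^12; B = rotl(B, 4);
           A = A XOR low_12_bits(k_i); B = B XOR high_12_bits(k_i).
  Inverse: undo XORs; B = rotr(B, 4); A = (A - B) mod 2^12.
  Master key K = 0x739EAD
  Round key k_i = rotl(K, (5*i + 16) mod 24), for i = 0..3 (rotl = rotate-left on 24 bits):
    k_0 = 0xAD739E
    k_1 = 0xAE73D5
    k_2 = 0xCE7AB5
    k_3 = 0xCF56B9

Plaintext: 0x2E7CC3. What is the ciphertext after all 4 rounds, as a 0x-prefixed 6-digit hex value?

s_0 = plaintext = 0x2E7CC3
s_1 = Round(s_0, k_0) = 0xC346EB
s_2 = Round(s_1, k_1) = 0x0CA451
s_3 = Round(s_2, k_2) = 0xFAE9F3
s_4 = Round(s_3, k_3) = 0xF183CC

0xF183CC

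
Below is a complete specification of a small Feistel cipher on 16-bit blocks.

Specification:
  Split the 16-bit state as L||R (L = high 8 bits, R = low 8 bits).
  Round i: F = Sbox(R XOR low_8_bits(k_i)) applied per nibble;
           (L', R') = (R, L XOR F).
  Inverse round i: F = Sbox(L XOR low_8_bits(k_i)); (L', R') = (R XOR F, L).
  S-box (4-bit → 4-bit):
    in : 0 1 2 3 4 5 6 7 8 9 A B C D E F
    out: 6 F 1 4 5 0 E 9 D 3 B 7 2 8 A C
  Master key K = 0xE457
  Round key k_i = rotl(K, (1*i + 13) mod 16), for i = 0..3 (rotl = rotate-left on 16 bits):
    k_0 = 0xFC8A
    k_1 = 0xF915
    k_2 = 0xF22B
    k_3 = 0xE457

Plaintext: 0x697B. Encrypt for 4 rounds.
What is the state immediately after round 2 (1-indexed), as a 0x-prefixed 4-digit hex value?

0xA60F

s_0 = plaintext = 0x697B
s_1 = Round(s_0, k_0) = 0x7BA6
s_2 = Round(s_1, k_1) = 0xA60F
s_3 = Round(s_2, k_2) = 0x0FB3
s_4 = Round(s_3, k_3) = 0xB3AA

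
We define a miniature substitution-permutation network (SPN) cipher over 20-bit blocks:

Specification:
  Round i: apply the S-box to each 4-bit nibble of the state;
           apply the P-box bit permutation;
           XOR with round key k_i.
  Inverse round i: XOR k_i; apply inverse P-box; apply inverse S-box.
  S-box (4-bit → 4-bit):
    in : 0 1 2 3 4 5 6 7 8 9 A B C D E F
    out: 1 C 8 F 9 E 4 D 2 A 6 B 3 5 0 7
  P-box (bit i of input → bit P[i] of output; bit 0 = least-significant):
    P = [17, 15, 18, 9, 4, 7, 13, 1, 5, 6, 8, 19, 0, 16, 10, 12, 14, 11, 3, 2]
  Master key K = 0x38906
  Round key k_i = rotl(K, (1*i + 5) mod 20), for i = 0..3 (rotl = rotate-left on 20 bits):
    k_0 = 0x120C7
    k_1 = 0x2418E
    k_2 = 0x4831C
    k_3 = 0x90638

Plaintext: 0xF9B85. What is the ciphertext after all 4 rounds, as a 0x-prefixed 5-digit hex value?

s_0 = plaintext = 0xF9B85
s_1 = Round(s_0, k_0) = 0xCFA2F
s_2 = Round(s_1, k_1) = 0x58CCD
s_3 = Round(s_2, k_2) = 0x38BE0
s_4 = Round(s_3, k_3) = 0x24E54

0x24E54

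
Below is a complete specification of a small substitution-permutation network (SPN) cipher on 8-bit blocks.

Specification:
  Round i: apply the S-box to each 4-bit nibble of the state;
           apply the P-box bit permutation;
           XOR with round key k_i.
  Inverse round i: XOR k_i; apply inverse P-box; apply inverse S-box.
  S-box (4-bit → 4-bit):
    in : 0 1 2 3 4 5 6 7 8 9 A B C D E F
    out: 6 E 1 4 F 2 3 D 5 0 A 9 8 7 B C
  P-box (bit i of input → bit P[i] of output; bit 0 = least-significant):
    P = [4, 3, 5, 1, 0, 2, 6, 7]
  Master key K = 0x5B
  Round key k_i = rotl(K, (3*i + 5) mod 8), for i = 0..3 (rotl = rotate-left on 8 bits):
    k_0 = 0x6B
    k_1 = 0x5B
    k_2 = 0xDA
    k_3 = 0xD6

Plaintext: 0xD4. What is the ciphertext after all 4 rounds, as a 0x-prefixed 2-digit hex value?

0xCA

s_0 = plaintext = 0xD4
s_1 = Round(s_0, k_0) = 0x14
s_2 = Round(s_1, k_1) = 0xA5
s_3 = Round(s_2, k_2) = 0x56
s_4 = Round(s_3, k_3) = 0xCA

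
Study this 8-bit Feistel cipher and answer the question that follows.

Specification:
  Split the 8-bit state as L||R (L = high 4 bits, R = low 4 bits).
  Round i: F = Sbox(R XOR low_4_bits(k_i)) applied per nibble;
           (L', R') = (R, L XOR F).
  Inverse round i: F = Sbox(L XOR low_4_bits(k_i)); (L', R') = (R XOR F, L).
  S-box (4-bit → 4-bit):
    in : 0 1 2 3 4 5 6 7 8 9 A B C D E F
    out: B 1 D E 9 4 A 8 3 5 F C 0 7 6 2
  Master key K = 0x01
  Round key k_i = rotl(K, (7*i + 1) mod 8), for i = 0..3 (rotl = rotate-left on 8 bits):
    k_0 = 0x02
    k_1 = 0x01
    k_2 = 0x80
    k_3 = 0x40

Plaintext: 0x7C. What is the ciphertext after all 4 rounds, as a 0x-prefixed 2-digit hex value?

s_0 = plaintext = 0x7C
s_1 = Round(s_0, k_0) = 0xC1
s_2 = Round(s_1, k_1) = 0x17
s_3 = Round(s_2, k_2) = 0x79
s_4 = Round(s_3, k_3) = 0x92

0x92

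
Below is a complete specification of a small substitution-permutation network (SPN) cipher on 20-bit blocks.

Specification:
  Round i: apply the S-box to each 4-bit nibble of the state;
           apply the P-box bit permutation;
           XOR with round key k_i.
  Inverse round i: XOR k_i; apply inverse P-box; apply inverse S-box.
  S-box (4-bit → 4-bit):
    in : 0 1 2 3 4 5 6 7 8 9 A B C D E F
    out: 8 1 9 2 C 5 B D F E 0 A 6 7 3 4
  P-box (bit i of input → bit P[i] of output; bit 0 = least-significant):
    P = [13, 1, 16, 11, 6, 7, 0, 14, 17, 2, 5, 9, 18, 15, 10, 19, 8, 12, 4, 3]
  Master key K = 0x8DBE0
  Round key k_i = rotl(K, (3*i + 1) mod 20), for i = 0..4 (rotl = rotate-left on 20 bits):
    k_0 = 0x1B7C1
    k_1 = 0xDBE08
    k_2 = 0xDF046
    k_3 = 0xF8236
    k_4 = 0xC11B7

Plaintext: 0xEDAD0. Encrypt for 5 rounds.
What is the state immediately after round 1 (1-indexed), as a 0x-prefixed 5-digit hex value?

s_0 = plaintext = 0xEDAD0
s_1 = Round(s_0, k_0) = 0x52A00
s_2 = Round(s_1, k_1) = 0x1F718
s_3 = Round(s_2, k_2) = 0xEDF24
s_4 = Round(s_3, k_3) = 0xA5F56
s_5 = Round(s_4, k_4) = 0x83DD4

0x52A00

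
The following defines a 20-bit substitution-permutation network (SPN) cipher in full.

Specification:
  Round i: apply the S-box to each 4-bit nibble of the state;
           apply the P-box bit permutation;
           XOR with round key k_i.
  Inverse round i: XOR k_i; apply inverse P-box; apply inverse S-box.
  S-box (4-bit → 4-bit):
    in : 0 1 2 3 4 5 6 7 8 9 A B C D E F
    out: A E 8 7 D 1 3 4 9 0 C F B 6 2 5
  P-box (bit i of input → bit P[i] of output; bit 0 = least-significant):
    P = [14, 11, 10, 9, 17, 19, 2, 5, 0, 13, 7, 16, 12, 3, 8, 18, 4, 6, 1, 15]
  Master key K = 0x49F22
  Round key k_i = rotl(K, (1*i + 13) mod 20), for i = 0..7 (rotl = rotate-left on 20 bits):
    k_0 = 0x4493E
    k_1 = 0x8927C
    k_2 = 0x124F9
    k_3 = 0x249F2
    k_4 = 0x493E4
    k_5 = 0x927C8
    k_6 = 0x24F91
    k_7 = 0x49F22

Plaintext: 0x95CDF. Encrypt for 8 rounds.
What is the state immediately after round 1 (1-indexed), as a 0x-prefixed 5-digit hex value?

0xD3D3B

s_0 = plaintext = 0x95CDF
s_1 = Round(s_0, k_0) = 0xD3D3B
s_2 = Round(s_1, k_1) = 0x2EDB2
s_3 = Round(s_2, k_2) = 0xB8655
s_4 = Round(s_3, k_3) = 0x4B9A1
s_5 = Round(s_4, k_4) = 0x00CDA
s_6 = Round(s_5, k_5) = 0x48185
s_7 = Round(s_6, k_6) = 0x5BF23
s_8 = Round(s_7, k_7) = 0x0C29B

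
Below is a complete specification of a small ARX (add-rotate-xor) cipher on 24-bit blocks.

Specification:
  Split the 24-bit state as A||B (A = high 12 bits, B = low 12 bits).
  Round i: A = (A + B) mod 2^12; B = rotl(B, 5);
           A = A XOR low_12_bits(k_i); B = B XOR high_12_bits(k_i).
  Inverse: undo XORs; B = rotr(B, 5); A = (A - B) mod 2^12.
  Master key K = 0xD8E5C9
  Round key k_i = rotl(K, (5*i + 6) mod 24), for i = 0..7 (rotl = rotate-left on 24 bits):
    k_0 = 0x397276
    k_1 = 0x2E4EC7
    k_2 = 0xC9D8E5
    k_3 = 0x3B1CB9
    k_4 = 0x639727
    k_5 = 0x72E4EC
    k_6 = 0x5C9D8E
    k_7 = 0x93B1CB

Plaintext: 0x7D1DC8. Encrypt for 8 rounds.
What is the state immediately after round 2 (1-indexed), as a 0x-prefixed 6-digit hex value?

s_0 = plaintext = 0x7D1DC8
s_1 = Round(s_0, k_0) = 0x7EFA8C
s_2 = Round(s_1, k_1) = 0xCBC371
s_3 = Round(s_2, k_2) = 0x8C82BB
s_4 = Round(s_3, k_3) = 0x73A4D4
s_5 = Round(s_4, k_4) = 0xB29CB0
s_6 = Round(s_5, k_5) = 0x335137
s_7 = Round(s_6, k_6) = 0x9E232B
s_8 = Round(s_7, k_7) = 0xCC6C5D

0xCBC371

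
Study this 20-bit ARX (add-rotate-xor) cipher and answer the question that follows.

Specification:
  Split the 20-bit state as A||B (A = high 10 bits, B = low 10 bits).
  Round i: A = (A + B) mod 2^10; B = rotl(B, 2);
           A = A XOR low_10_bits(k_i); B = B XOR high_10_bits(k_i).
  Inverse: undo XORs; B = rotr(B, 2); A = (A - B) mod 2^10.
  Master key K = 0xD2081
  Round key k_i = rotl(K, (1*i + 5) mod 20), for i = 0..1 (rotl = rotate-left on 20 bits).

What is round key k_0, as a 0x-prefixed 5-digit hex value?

K = 0xD2081
k_0 = rotl(K, (1*0+5) mod 20) = rotl(K, 5) = 0x4103A

0x4103A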